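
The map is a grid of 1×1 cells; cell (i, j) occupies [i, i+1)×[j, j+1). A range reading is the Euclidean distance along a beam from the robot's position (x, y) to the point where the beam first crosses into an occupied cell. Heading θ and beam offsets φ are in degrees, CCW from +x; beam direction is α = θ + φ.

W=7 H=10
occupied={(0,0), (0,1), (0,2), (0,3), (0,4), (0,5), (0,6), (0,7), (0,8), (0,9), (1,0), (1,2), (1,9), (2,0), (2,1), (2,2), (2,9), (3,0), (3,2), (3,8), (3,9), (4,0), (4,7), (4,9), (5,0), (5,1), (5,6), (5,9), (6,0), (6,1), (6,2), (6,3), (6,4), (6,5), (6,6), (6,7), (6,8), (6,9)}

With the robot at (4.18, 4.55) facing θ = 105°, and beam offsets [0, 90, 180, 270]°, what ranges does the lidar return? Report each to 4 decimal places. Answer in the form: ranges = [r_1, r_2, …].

beam 1: φ=0°, α=105°
  d=(-0.2588,0.9659)  start (4,4)  tX=0.6955 tY=0.4659  stride 1/|dx|=3.8637 1/|dy|=1.0353
    cross y-line → (4,5), t=0.4659
    cross x-line → (3,5), t=0.6955
    cross y-line → (3,6), t=1.5012
    cross y-line → (3,7), t=2.5364
    cross y-line → (3,8), t=3.5717 (wall)
  → r_1 = 3.5717
beam 2: φ=90°, α=195°
  d=(-0.9659,-0.2588)  start (4,4)  tX=0.1863 tY=2.1250  stride 1/|dx|=1.0353 1/|dy|=3.8637
    cross x-line → (3,4), t=0.1863
    cross x-line → (2,4), t=1.2216
    cross y-line → (2,3), t=2.1250
    cross x-line → (1,3), t=2.2569
    cross x-line → (0,3), t=3.2922 (wall)
  → r_2 = 3.2922
beam 3: φ=180°, α=285°
  d=(0.2588,-0.9659)  start (4,4)  tX=3.1682 tY=0.5694  stride 1/|dx|=3.8637 1/|dy|=1.0353
    cross y-line → (4,3), t=0.5694
    cross y-line → (4,2), t=1.6047
    cross y-line → (4,1), t=2.6400
    cross x-line → (5,1), t=3.1682 (wall)
  → r_3 = 3.1682
beam 4: φ=270°, α=15°
  d=(0.9659,0.2588)  start (4,4)  tX=0.8489 tY=1.7387  stride 1/|dx|=1.0353 1/|dy|=3.8637
    cross x-line → (5,4), t=0.8489
    cross y-line → (5,5), t=1.7387
    cross x-line → (6,5), t=1.8842 (wall)
  → r_4 = 1.8842

ranges = [3.5717, 3.2922, 3.1682, 1.8842]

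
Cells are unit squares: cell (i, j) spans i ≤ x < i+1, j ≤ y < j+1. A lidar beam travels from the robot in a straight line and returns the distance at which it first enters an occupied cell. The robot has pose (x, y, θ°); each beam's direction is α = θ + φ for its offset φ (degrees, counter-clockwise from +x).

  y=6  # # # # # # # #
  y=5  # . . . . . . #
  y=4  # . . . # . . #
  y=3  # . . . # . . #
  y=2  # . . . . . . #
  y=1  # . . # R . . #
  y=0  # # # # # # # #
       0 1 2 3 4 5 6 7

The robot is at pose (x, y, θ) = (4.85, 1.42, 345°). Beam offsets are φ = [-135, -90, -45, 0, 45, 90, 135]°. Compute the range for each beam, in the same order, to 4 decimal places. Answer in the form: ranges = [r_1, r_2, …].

beam 1: φ=-135°, α=210°
  dir = (cos 210°, sin 210°) = (-0.8660, -0.5000); from cell (4,1)
  next x-line at t=0.9815, next y-line at t=0.8400; Δt_x=1.1547, Δt_y=2.0000
    y: enter (4,0) at t=0.8400 ← occupied
  → r_1 = 0.8400
beam 2: φ=-90°, α=255°
  dir = (cos 255°, sin 255°) = (-0.2588, -0.9659); from cell (4,1)
  next x-line at t=3.2841, next y-line at t=0.4348; Δt_x=3.8637, Δt_y=1.0353
    y: enter (4,0) at t=0.4348 ← occupied
  → r_2 = 0.4348
beam 3: φ=-45°, α=300°
  dir = (cos 300°, sin 300°) = (0.5000, -0.8660); from cell (4,1)
  next x-line at t=0.3000, next y-line at t=0.4850; Δt_x=2.0000, Δt_y=1.1547
    x: enter (5,1) at t=0.3000
    y: enter (5,0) at t=0.4850 ← occupied
  → r_3 = 0.4850
beam 4: φ=0°, α=345°
  dir = (cos 345°, sin 345°) = (0.9659, -0.2588); from cell (4,1)
  next x-line at t=0.1553, next y-line at t=1.6228; Δt_x=1.0353, Δt_y=3.8637
    x: enter (5,1) at t=0.1553
    x: enter (6,1) at t=1.1906
    y: enter (6,0) at t=1.6228 ← occupied
  → r_4 = 1.6228
beam 5: φ=45°, α=30°
  dir = (cos 30°, sin 30°) = (0.8660, 0.5000); from cell (4,1)
  next x-line at t=0.1732, next y-line at t=1.1600; Δt_x=1.1547, Δt_y=2.0000
    x: enter (5,1) at t=0.1732
    y: enter (5,2) at t=1.1600
    x: enter (6,2) at t=1.3279
    x: enter (7,2) at t=2.4826 ← occupied
  → r_5 = 2.4826
beam 6: φ=90°, α=75°
  dir = (cos 75°, sin 75°) = (0.2588, 0.9659); from cell (4,1)
  next x-line at t=0.5796, next y-line at t=0.6005; Δt_x=3.8637, Δt_y=1.0353
    x: enter (5,1) at t=0.5796
    y: enter (5,2) at t=0.6005
    y: enter (5,3) at t=1.6357
    y: enter (5,4) at t=2.6710
    y: enter (5,5) at t=3.7063
    x: enter (6,5) at t=4.4433
    y: enter (6,6) at t=4.7416 ← occupied
  → r_6 = 4.7416
beam 7: φ=135°, α=120°
  dir = (cos 120°, sin 120°) = (-0.5000, 0.8660); from cell (4,1)
  next x-line at t=1.7000, next y-line at t=0.6697; Δt_x=2.0000, Δt_y=1.1547
    y: enter (4,2) at t=0.6697
    x: enter (3,2) at t=1.7000
    y: enter (3,3) at t=1.8244
    y: enter (3,4) at t=2.9791
    x: enter (2,4) at t=3.7000
    y: enter (2,5) at t=4.1338
    y: enter (2,6) at t=5.2885 ← occupied
  → r_7 = 5.2885

ranges = [0.8400, 0.4348, 0.4850, 1.6228, 2.4826, 4.7416, 5.2885]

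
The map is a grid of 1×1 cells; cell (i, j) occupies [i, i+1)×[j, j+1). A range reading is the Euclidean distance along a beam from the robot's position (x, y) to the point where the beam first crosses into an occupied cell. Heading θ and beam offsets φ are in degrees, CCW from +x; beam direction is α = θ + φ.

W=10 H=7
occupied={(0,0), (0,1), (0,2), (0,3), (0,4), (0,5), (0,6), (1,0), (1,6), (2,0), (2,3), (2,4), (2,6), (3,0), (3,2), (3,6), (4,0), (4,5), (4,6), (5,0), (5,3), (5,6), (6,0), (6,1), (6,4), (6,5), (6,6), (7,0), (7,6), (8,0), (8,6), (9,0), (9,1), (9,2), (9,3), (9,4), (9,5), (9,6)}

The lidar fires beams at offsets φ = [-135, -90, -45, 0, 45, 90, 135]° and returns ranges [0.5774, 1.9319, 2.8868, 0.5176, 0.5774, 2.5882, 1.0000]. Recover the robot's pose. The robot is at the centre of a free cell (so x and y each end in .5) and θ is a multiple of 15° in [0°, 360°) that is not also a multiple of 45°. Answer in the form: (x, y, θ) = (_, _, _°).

The pose lattice has 32·16 = 512 candidates. Test each by forward raycasting.
  (8.5, 1.5, 195°): beam 1 = 1.0000 ≠ 0.5774 ✗
  (8.5, 2.5, 240°): beam 1 = 3.6235 ≠ 0.5774 ✗
  (8.5, 5.5, 165°): beam 2 = 0.5176 ≠ 1.9319 ✗
  (7.5, 4.5, 15°): beam 1 = 2.8868 ≠ 0.5774 ✗
  (3.5, 4.5, 150°): beam 1 = 2.5882 ≠ 0.5774 ✗
  …
  (1.5, 3.5, 345°): r_1=0.5774, r_2=1.9319, r_3=2.8868, r_4=0.5176, r_5=0.5774, r_6=2.5882, r_7=1.0000 — all match ✓
Only this pose fits every beam.

(x, y, θ) = (1.5, 3.5, 345°)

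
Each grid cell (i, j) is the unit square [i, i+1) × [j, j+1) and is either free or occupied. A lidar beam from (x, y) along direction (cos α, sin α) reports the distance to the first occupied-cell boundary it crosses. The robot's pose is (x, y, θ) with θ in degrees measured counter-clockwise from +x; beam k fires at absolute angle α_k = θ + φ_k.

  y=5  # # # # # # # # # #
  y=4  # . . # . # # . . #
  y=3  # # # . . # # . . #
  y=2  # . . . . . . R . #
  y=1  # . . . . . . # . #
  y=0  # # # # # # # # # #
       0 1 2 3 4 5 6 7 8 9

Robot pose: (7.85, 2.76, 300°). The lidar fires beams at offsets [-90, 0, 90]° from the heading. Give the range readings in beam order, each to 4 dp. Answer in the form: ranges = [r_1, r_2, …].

ranges = [3.5200, 2.0323, 1.3279]

beam 1: φ=-90°, α=210°
  d=(-0.8660,-0.5000)  start (7,2)  tX=0.9815 tY=1.5200  stride 1/|dx|=1.1547 1/|dy|=2.0000
    cross x-line → (6,2), t=0.9815
    cross y-line → (6,1), t=1.5200
    cross x-line → (5,1), t=2.1362
    cross x-line → (4,1), t=3.2909
    cross y-line → (4,0), t=3.5200 (wall)
  → r_1 = 3.5200
beam 2: φ=0°, α=300°
  d=(0.5000,-0.8660)  start (7,2)  tX=0.3000 tY=0.8776  stride 1/|dx|=2.0000 1/|dy|=1.1547
    cross x-line → (8,2), t=0.3000
    cross y-line → (8,1), t=0.8776
    cross y-line → (8,0), t=2.0323 (wall)
  → r_2 = 2.0323
beam 3: φ=90°, α=30°
  d=(0.8660,0.5000)  start (7,2)  tX=0.1732 tY=0.4800  stride 1/|dx|=1.1547 1/|dy|=2.0000
    cross x-line → (8,2), t=0.1732
    cross y-line → (8,3), t=0.4800
    cross x-line → (9,3), t=1.3279 (wall)
  → r_3 = 1.3279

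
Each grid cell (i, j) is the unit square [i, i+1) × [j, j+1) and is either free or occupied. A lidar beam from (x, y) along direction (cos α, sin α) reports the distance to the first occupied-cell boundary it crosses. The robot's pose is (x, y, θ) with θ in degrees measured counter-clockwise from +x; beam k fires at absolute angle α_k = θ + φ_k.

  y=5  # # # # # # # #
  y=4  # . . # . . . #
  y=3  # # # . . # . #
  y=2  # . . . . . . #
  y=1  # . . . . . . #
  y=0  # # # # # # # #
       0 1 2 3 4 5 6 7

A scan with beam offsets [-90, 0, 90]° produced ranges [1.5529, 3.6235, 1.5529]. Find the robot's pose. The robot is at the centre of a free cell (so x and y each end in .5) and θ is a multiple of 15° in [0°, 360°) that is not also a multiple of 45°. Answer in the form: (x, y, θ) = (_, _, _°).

(x, y, θ) = (3.5, 2.5, 345°)

Enumerate (i+0.5, j+0.5, θ) over the 20 free cells and 16 admissible headings. For each, cast all 3 beams and compare to the given ranges.
  (2.5, 4.5, 345°): beam 1 = 0.5176 ≠ 1.5529 ✗
  (5.5, 2.5, 120°): beam 1 = 1.7321 ≠ 1.5529 ✗
  (1.5, 1.5, 165°): beam 2 = 0.5176 ≠ 3.6235 ✗
  (4.5, 4.5, 300°): beam 1 = 0.5774 ≠ 1.5529 ✗
  …
  (3.5, 2.5, 345°): r_1=1.5529, r_2=3.6235, r_3=1.5529 — all match ✓
Unique over the lattice → pose = (3.5, 2.5, 345°).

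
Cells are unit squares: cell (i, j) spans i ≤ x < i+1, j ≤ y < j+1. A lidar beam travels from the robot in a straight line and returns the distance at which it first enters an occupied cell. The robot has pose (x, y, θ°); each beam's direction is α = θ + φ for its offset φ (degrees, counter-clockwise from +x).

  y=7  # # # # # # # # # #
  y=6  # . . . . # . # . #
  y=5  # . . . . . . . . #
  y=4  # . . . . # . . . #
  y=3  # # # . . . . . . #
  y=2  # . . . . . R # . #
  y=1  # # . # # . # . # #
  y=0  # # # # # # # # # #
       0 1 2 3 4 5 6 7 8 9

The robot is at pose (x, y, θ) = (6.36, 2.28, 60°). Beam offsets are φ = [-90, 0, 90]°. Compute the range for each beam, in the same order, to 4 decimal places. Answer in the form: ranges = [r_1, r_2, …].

ranges = [0.5600, 5.2800, 6.1892]

beam 1: φ=-90°, α=330°
  d=(0.8660,-0.5000)  start (6,2)  tX=0.7390 tY=0.5600  stride 1/|dx|=1.1547 1/|dy|=2.0000
    cross y-line → (6,1), t=0.5600 (wall)
  → r_1 = 0.5600
beam 2: φ=0°, α=60°
  d=(0.5000,0.8660)  start (6,2)  tX=1.2800 tY=0.8314  stride 1/|dx|=2.0000 1/|dy|=1.1547
    cross y-line → (6,3), t=0.8314
    cross x-line → (7,3), t=1.2800
    cross y-line → (7,4), t=1.9861
    cross y-line → (7,5), t=3.1408
    cross x-line → (8,5), t=3.2800
    cross y-line → (8,6), t=4.2955
    cross x-line → (9,6), t=5.2800 (wall)
  → r_2 = 5.2800
beam 3: φ=90°, α=150°
  d=(-0.8660,0.5000)  start (6,2)  tX=0.4157 tY=1.4400  stride 1/|dx|=1.1547 1/|dy|=2.0000
    cross x-line → (5,2), t=0.4157
    cross y-line → (5,3), t=1.4400
    cross x-line → (4,3), t=1.5704
    cross x-line → (3,3), t=2.7251
    cross y-line → (3,4), t=3.4400
    cross x-line → (2,4), t=3.8798
    cross x-line → (1,4), t=5.0345
    cross y-line → (1,5), t=5.4400
    cross x-line → (0,5), t=6.1892 (wall)
  → r_3 = 6.1892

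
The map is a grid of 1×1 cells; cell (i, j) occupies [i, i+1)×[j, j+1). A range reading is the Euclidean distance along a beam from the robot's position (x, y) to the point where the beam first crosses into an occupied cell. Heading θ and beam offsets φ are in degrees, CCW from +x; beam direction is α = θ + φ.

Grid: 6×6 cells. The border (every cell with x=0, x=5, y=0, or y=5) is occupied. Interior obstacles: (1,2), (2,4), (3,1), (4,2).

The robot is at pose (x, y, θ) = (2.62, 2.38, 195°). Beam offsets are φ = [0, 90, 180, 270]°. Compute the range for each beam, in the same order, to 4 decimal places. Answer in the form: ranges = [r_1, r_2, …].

beam 1: φ=0°, α=195°
  dir = (cos 195°, sin 195°) = (-0.9659, -0.2588); from cell (2,2)
  next x-line at t=0.6419, next y-line at t=1.4682; Δt_x=1.0353, Δt_y=3.8637
    x: enter (1,2) at t=0.6419 ← occupied
  → r_1 = 0.6419
beam 2: φ=90°, α=285°
  dir = (cos 285°, sin 285°) = (0.2588, -0.9659); from cell (2,2)
  next x-line at t=1.4682, next y-line at t=0.3934; Δt_x=3.8637, Δt_y=1.0353
    y: enter (2,1) at t=0.3934
    y: enter (2,0) at t=1.4287 ← occupied
  → r_2 = 1.4287
beam 3: φ=180°, α=15°
  dir = (cos 15°, sin 15°) = (0.9659, 0.2588); from cell (2,2)
  next x-line at t=0.3934, next y-line at t=2.3955; Δt_x=1.0353, Δt_y=3.8637
    x: enter (3,2) at t=0.3934
    x: enter (4,2) at t=1.4287 ← occupied
  → r_3 = 1.4287
beam 4: φ=270°, α=105°
  dir = (cos 105°, sin 105°) = (-0.2588, 0.9659); from cell (2,2)
  next x-line at t=2.3955, next y-line at t=0.6419; Δt_x=3.8637, Δt_y=1.0353
    y: enter (2,3) at t=0.6419
    y: enter (2,4) at t=1.6771 ← occupied
  → r_4 = 1.6771

ranges = [0.6419, 1.4287, 1.4287, 1.6771]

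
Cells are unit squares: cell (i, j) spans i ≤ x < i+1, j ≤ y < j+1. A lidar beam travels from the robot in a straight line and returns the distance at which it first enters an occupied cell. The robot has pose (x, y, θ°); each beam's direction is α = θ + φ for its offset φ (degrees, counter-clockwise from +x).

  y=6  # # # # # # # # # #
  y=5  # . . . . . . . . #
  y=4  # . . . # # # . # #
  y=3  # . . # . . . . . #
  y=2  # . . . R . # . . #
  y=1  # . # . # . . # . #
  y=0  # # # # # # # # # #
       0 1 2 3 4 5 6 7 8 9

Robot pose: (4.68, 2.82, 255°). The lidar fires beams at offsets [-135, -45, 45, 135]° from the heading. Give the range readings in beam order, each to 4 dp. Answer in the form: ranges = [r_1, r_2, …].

beam 1: φ=-135°, α=120°
  dir = (cos 120°, sin 120°) = (-0.5000, 0.8660); from cell (4,2)
  next x-line at t=1.3600, next y-line at t=0.2078; Δt_x=2.0000, Δt_y=1.1547
    y: enter (4,3) at t=0.2078
    x: enter (3,3) at t=1.3600 ← occupied
  → r_1 = 1.3600
beam 2: φ=-45°, α=210°
  dir = (cos 210°, sin 210°) = (-0.8660, -0.5000); from cell (4,2)
  next x-line at t=0.7852, next y-line at t=1.6400; Δt_x=1.1547, Δt_y=2.0000
    x: enter (3,2) at t=0.7852
    y: enter (3,1) at t=1.6400
    x: enter (2,1) at t=1.9399 ← occupied
  → r_2 = 1.9399
beam 3: φ=45°, α=300°
  dir = (cos 300°, sin 300°) = (0.5000, -0.8660); from cell (4,2)
  next x-line at t=0.6400, next y-line at t=0.9469; Δt_x=2.0000, Δt_y=1.1547
    x: enter (5,2) at t=0.6400
    y: enter (5,1) at t=0.9469
    y: enter (5,0) at t=2.1016 ← occupied
  → r_3 = 2.1016
beam 4: φ=135°, α=30°
  dir = (cos 30°, sin 30°) = (0.8660, 0.5000); from cell (4,2)
  next x-line at t=0.3695, next y-line at t=0.3600; Δt_x=1.1547, Δt_y=2.0000
    y: enter (4,3) at t=0.3600
    x: enter (5,3) at t=0.3695
    x: enter (6,3) at t=1.5242
    y: enter (6,4) at t=2.3600 ← occupied
  → r_4 = 2.3600

ranges = [1.3600, 1.9399, 2.1016, 2.3600]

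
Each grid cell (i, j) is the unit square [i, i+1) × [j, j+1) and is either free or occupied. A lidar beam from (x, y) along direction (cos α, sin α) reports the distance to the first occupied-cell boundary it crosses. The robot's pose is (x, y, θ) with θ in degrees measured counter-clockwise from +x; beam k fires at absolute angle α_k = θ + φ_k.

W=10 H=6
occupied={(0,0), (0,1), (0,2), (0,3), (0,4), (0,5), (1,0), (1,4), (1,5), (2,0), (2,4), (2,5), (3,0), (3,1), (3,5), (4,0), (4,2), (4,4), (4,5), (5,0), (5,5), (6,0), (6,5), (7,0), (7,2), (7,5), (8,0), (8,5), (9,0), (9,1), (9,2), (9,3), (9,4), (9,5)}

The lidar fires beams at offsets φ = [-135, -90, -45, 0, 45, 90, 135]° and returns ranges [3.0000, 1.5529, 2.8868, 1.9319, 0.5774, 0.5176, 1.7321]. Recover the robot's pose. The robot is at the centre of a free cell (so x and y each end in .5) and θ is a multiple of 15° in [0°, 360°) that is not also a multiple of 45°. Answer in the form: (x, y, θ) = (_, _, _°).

(x, y, θ) = (5.5, 2.5, 105°)

The pose lattice has 26·16 = 416 candidates. Test each by forward raycasting.
  (4.5, 3.5, 240°): beam 1 = 0.5176 ≠ 3.0000 ✗
  (5.5, 3.5, 75°): beam 1 = 2.8868 ≠ 3.0000 ✗
  (5.5, 2.5, 60°): beam 1 = 1.5529 ≠ 3.0000 ✗
  (7.5, 1.5, 60°): beam 1 = 0.5176 ≠ 3.0000 ✗
  (2.5, 1.5, 60°): beam 1 = 0.5176 ≠ 3.0000 ✗
  …
  (5.5, 2.5, 105°): r_1=3.0000, r_2=1.5529, r_3=2.8868, r_4=1.9319, r_5=0.5774, r_6=0.5176, r_7=1.7321 — all match ✓
Unique over the lattice → pose = (5.5, 2.5, 105°).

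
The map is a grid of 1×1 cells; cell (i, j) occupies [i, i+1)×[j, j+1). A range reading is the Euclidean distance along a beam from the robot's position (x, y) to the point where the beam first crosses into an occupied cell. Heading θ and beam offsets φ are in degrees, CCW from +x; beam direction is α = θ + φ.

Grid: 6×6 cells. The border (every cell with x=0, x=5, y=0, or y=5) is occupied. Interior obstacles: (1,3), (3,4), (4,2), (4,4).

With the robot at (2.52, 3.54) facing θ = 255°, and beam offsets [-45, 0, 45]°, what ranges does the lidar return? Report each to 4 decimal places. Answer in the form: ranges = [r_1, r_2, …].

beam 1: φ=-45°, α=210°
  dir = (cos 210°, sin 210°) = (-0.8660, -0.5000); from cell (2,3)
  next x-line at t=0.6004, next y-line at t=1.0800; Δt_x=1.1547, Δt_y=2.0000
    x: enter (1,3) at t=0.6004 ← occupied
  → r_1 = 0.6004
beam 2: φ=0°, α=255°
  dir = (cos 255°, sin 255°) = (-0.2588, -0.9659); from cell (2,3)
  next x-line at t=2.0091, next y-line at t=0.5590; Δt_x=3.8637, Δt_y=1.0353
    y: enter (2,2) at t=0.5590
    y: enter (2,1) at t=1.5943
    x: enter (1,1) at t=2.0091
    y: enter (1,0) at t=2.6296 ← occupied
  → r_2 = 2.6296
beam 3: φ=45°, α=300°
  dir = (cos 300°, sin 300°) = (0.5000, -0.8660); from cell (2,3)
  next x-line at t=0.9600, next y-line at t=0.6235; Δt_x=2.0000, Δt_y=1.1547
    y: enter (2,2) at t=0.6235
    x: enter (3,2) at t=0.9600
    y: enter (3,1) at t=1.7782
    y: enter (3,0) at t=2.9329 ← occupied
  → r_3 = 2.9329

ranges = [0.6004, 2.6296, 2.9329]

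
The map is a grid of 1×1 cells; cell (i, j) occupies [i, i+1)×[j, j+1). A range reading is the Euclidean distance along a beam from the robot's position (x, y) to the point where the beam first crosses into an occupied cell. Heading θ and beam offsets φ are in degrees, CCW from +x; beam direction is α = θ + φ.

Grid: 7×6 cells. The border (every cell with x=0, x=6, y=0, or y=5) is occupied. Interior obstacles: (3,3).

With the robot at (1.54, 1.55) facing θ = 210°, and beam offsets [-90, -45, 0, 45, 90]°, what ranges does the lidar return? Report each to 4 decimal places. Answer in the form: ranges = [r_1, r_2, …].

ranges = [1.0800, 0.5590, 0.6235, 0.5694, 0.6351]

beam 1: φ=-90°, α=120°
  dir = (cos 120°, sin 120°) = (-0.5000, 0.8660); from cell (1,1)
  next x-line at t=1.0800, next y-line at t=0.5196; Δt_x=2.0000, Δt_y=1.1547
    y: enter (1,2) at t=0.5196
    x: enter (0,2) at t=1.0800 ← occupied
  → r_1 = 1.0800
beam 2: φ=-45°, α=165°
  dir = (cos 165°, sin 165°) = (-0.9659, 0.2588); from cell (1,1)
  next x-line at t=0.5590, next y-line at t=1.7387; Δt_x=1.0353, Δt_y=3.8637
    x: enter (0,1) at t=0.5590 ← occupied
  → r_2 = 0.5590
beam 3: φ=0°, α=210°
  dir = (cos 210°, sin 210°) = (-0.8660, -0.5000); from cell (1,1)
  next x-line at t=0.6235, next y-line at t=1.1000; Δt_x=1.1547, Δt_y=2.0000
    x: enter (0,1) at t=0.6235 ← occupied
  → r_3 = 0.6235
beam 4: φ=45°, α=255°
  dir = (cos 255°, sin 255°) = (-0.2588, -0.9659); from cell (1,1)
  next x-line at t=2.0864, next y-line at t=0.5694; Δt_x=3.8637, Δt_y=1.0353
    y: enter (1,0) at t=0.5694 ← occupied
  → r_4 = 0.5694
beam 5: φ=90°, α=300°
  dir = (cos 300°, sin 300°) = (0.5000, -0.8660); from cell (1,1)
  next x-line at t=0.9200, next y-line at t=0.6351; Δt_x=2.0000, Δt_y=1.1547
    y: enter (1,0) at t=0.6351 ← occupied
  → r_5 = 0.6351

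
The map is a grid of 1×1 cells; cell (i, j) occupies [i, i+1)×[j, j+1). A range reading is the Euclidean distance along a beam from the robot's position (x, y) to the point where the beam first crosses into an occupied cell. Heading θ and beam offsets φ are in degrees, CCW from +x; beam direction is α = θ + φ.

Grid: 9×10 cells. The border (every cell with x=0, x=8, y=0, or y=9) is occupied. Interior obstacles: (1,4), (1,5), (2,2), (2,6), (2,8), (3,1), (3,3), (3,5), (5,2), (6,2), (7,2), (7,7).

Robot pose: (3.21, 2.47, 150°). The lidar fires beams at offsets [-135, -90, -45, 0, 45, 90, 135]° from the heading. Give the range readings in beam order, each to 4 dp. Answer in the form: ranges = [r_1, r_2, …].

beam 1: φ=-135°, α=15°
  direction (0.9659, 0.2588); cell (3,2); t to first gridline: x 0.8179, y 2.0478 (then +1.0353 / +3.8637)
    (4,2) via x @ 0.8179
    (5,2) via x @ 1.8531  # hit
  → r_1 = 1.8531
beam 2: φ=-90°, α=60°
  direction (0.5000, 0.8660); cell (3,2); t to first gridline: x 1.5800, y 0.6120 (then +2.0000 / +1.1547)
    (3,3) via y @ 0.6120  # hit
  → r_2 = 0.6120
beam 3: φ=-45°, α=105°
  direction (-0.2588, 0.9659); cell (3,2); t to first gridline: x 0.8114, y 0.5487 (then +3.8637 / +1.0353)
    (3,3) via y @ 0.5487  # hit
  → r_3 = 0.5487
beam 4: φ=0°, α=150°
  direction (-0.8660, 0.5000); cell (3,2); t to first gridline: x 0.2425, y 1.0600 (then +1.1547 / +2.0000)
    (2,2) via x @ 0.2425  # hit
  → r_4 = 0.2425
beam 5: φ=45°, α=195°
  direction (-0.9659, -0.2588); cell (3,2); t to first gridline: x 0.2174, y 1.8159 (then +1.0353 / +3.8637)
    (2,2) via x @ 0.2174  # hit
  → r_5 = 0.2174
beam 6: φ=90°, α=240°
  direction (-0.5000, -0.8660); cell (3,2); t to first gridline: x 0.4200, y 0.5427 (then +2.0000 / +1.1547)
    (2,2) via x @ 0.4200  # hit
  → r_6 = 0.4200
beam 7: φ=135°, α=285°
  direction (0.2588, -0.9659); cell (3,2); t to first gridline: x 3.0523, y 0.4866 (then +3.8637 / +1.0353)
    (3,1) via y @ 0.4866  # hit
  → r_7 = 0.4866

ranges = [1.8531, 0.6120, 0.5487, 0.2425, 0.2174, 0.4200, 0.4866]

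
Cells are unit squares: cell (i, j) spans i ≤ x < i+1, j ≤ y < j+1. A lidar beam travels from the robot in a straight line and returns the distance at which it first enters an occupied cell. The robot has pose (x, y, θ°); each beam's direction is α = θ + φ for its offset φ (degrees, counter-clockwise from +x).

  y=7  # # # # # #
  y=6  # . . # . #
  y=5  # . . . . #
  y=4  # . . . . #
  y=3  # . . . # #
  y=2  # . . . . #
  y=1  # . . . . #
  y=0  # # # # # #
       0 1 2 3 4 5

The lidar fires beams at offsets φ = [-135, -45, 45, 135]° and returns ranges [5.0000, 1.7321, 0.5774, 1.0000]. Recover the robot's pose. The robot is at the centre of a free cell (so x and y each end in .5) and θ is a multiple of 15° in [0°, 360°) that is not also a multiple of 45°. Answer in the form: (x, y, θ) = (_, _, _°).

(x, y, θ) = (2.5, 1.5, 195°)

Candidates: 22 free-cell centres × 16 headings = 352 poses. Raycast each; keep the one whose scan matches to 4 dp.
  (1.5, 3.5, 30°): beam 1 = 1.9319 ≠ 5.0000 ✗
  (1.5, 2.5, 300°): beam 1 = 0.5176 ≠ 5.0000 ✗
  (3.5, 5.5, 75°): beam 1 = 1.7321 ≠ 5.0000 ✗
  (2.5, 6.5, 60°): beam 1 = 5.6940 ≠ 5.0000 ✗
  …
  (2.5, 1.5, 195°): r_1=5.0000, r_2=1.7321, r_3=0.5774, r_4=1.0000 — all match ✓
No second candidate reproduces the full scan.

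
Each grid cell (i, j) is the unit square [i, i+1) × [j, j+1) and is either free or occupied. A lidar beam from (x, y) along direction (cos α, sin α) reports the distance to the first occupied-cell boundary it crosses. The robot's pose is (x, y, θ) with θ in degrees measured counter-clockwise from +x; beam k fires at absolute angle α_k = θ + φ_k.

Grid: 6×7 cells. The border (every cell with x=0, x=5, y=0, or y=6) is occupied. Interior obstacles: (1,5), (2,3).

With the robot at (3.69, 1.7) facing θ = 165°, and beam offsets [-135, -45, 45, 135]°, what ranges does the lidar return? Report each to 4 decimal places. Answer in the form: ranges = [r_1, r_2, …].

ranges = [1.5127, 1.5011, 1.4000, 0.8083]

beam 1: φ=-135°, α=30°
  direction (0.8660, 0.5000); cell (3,1); t to first gridline: x 0.3580, y 0.6000 (then +1.1547 / +2.0000)
    (4,1) via x @ 0.3580
    (4,2) via y @ 0.6000
    (5,2) via x @ 1.5127  # hit
  → r_1 = 1.5127
beam 2: φ=-45°, α=120°
  direction (-0.5000, 0.8660); cell (3,1); t to first gridline: x 1.3800, y 0.3464 (then +2.0000 / +1.1547)
    (3,2) via y @ 0.3464
    (2,2) via x @ 1.3800
    (2,3) via y @ 1.5011  # hit
  → r_2 = 1.5011
beam 3: φ=45°, α=210°
  direction (-0.8660, -0.5000); cell (3,1); t to first gridline: x 0.7967, y 1.4000 (then +1.1547 / +2.0000)
    (2,1) via x @ 0.7967
    (2,0) via y @ 1.4000  # hit
  → r_3 = 1.4000
beam 4: φ=135°, α=300°
  direction (0.5000, -0.8660); cell (3,1); t to first gridline: x 0.6200, y 0.8083 (then +2.0000 / +1.1547)
    (4,1) via x @ 0.6200
    (4,0) via y @ 0.8083  # hit
  → r_4 = 0.8083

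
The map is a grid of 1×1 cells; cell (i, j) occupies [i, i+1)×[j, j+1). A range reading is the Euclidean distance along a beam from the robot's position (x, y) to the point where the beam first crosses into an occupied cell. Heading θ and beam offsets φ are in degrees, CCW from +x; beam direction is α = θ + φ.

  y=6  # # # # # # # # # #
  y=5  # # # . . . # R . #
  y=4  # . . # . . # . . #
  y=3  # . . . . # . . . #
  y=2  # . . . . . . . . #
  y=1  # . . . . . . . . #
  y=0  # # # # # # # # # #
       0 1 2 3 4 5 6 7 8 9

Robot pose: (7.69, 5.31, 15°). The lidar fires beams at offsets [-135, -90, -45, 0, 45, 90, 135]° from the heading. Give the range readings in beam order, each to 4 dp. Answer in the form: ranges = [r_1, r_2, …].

beam 1: φ=-135°, α=240°
  dir = (cos 240°, sin 240°) = (-0.5000, -0.8660); from cell (7,5)
  next x-line at t=1.3800, next y-line at t=0.3580; Δt_x=2.0000, Δt_y=1.1547
    y: enter (7,4) at t=0.3580
    x: enter (6,4) at t=1.3800 ← occupied
  → r_1 = 1.3800
beam 2: φ=-90°, α=285°
  dir = (cos 285°, sin 285°) = (0.2588, -0.9659); from cell (7,5)
  next x-line at t=1.1977, next y-line at t=0.3209; Δt_x=3.8637, Δt_y=1.0353
    y: enter (7,4) at t=0.3209
    x: enter (8,4) at t=1.1977
    y: enter (8,3) at t=1.3562
    y: enter (8,2) at t=2.3915
    y: enter (8,1) at t=3.4268
    y: enter (8,0) at t=4.4620 ← occupied
  → r_2 = 4.4620
beam 3: φ=-45°, α=330°
  dir = (cos 330°, sin 330°) = (0.8660, -0.5000); from cell (7,5)
  next x-line at t=0.3580, next y-line at t=0.6200; Δt_x=1.1547, Δt_y=2.0000
    x: enter (8,5) at t=0.3580
    y: enter (8,4) at t=0.6200
    x: enter (9,4) at t=1.5127 ← occupied
  → r_3 = 1.5127
beam 4: φ=0°, α=15°
  dir = (cos 15°, sin 15°) = (0.9659, 0.2588); from cell (7,5)
  next x-line at t=0.3209, next y-line at t=2.6660; Δt_x=1.0353, Δt_y=3.8637
    x: enter (8,5) at t=0.3209
    x: enter (9,5) at t=1.3562 ← occupied
  → r_4 = 1.3562
beam 5: φ=45°, α=60°
  dir = (cos 60°, sin 60°) = (0.5000, 0.8660); from cell (7,5)
  next x-line at t=0.6200, next y-line at t=0.7967; Δt_x=2.0000, Δt_y=1.1547
    x: enter (8,5) at t=0.6200
    y: enter (8,6) at t=0.7967 ← occupied
  → r_5 = 0.7967
beam 6: φ=90°, α=105°
  dir = (cos 105°, sin 105°) = (-0.2588, 0.9659); from cell (7,5)
  next x-line at t=2.6660, next y-line at t=0.7143; Δt_x=3.8637, Δt_y=1.0353
    y: enter (7,6) at t=0.7143 ← occupied
  → r_6 = 0.7143
beam 7: φ=135°, α=150°
  dir = (cos 150°, sin 150°) = (-0.8660, 0.5000); from cell (7,5)
  next x-line at t=0.7967, next y-line at t=1.3800; Δt_x=1.1547, Δt_y=2.0000
    x: enter (6,5) at t=0.7967 ← occupied
  → r_7 = 0.7967

ranges = [1.3800, 4.4620, 1.5127, 1.3562, 0.7967, 0.7143, 0.7967]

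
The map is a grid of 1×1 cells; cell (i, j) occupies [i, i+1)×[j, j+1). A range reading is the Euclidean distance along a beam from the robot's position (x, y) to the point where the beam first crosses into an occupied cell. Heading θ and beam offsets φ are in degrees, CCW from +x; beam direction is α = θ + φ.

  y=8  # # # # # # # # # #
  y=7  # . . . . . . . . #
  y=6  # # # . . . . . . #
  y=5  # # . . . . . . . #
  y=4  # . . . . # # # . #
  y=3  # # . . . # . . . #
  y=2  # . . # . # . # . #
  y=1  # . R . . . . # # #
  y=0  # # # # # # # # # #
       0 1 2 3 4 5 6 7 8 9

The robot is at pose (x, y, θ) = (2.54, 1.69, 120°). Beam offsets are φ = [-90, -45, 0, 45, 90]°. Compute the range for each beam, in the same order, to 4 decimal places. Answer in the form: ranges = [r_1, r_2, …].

ranges = [0.6200, 6.5326, 1.5127, 1.5943, 1.3800]

beam 1: φ=-90°, α=30°
  d=(0.8660,0.5000)  start (2,1)  tX=0.5312 tY=0.6200  stride 1/|dx|=1.1547 1/|dy|=2.0000
    cross x-line → (3,1), t=0.5312
    cross y-line → (3,2), t=0.6200 (wall)
  → r_1 = 0.6200
beam 2: φ=-45°, α=75°
  d=(0.2588,0.9659)  start (2,1)  tX=1.7773 tY=0.3209  stride 1/|dx|=3.8637 1/|dy|=1.0353
    cross y-line → (2,2), t=0.3209
    cross y-line → (2,3), t=1.3562
    cross x-line → (3,3), t=1.7773
    cross y-line → (3,4), t=2.3915
    cross y-line → (3,5), t=3.4268
    cross y-line → (3,6), t=4.4620
    cross y-line → (3,7), t=5.4973
    cross x-line → (4,7), t=5.6410
    cross y-line → (4,8), t=6.5326 (wall)
  → r_2 = 6.5326
beam 3: φ=0°, α=120°
  d=(-0.5000,0.8660)  start (2,1)  tX=1.0800 tY=0.3580  stride 1/|dx|=2.0000 1/|dy|=1.1547
    cross y-line → (2,2), t=0.3580
    cross x-line → (1,2), t=1.0800
    cross y-line → (1,3), t=1.5127 (wall)
  → r_3 = 1.5127
beam 4: φ=45°, α=165°
  d=(-0.9659,0.2588)  start (2,1)  tX=0.5590 tY=1.1977  stride 1/|dx|=1.0353 1/|dy|=3.8637
    cross x-line → (1,1), t=0.5590
    cross y-line → (1,2), t=1.1977
    cross x-line → (0,2), t=1.5943 (wall)
  → r_4 = 1.5943
beam 5: φ=90°, α=210°
  d=(-0.8660,-0.5000)  start (2,1)  tX=0.6235 tY=1.3800  stride 1/|dx|=1.1547 1/|dy|=2.0000
    cross x-line → (1,1), t=0.6235
    cross y-line → (1,0), t=1.3800 (wall)
  → r_5 = 1.3800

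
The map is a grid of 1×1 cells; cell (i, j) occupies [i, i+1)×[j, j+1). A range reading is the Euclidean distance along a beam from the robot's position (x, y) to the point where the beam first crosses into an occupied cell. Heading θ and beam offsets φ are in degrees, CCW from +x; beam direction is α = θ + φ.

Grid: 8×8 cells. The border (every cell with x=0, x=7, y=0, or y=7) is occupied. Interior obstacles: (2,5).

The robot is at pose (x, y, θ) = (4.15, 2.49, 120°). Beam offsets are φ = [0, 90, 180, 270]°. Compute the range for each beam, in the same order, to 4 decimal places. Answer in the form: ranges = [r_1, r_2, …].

beam 1: φ=0°, α=120°
  cosα=-0.5000 sinα=0.8660 | (4,2) | tMaxX 0.3000 tMaxY 0.5889 | tΔX 2.0000 tΔY 1.1547
    t=0.3000 [x] (3,2)
    t=0.5889 [y] (3,3)
    t=1.7436 [y] (3,4)
    t=2.3000 [x] (2,4)
    t=2.8983 [y] (2,5) — stop
  → r_1 = 2.8983
beam 2: φ=90°, α=210°
  cosα=-0.8660 sinα=-0.5000 | (4,2) | tMaxX 0.1732 tMaxY 0.9800 | tΔX 1.1547 tΔY 2.0000
    t=0.1732 [x] (3,2)
    t=0.9800 [y] (3,1)
    t=1.3279 [x] (2,1)
    t=2.4826 [x] (1,1)
    t=2.9800 [y] (1,0) — stop
  → r_2 = 2.9800
beam 3: φ=180°, α=300°
  cosα=0.5000 sinα=-0.8660 | (4,2) | tMaxX 1.7000 tMaxY 0.5658 | tΔX 2.0000 tΔY 1.1547
    t=0.5658 [y] (4,1)
    t=1.7000 [x] (5,1)
    t=1.7205 [y] (5,0) — stop
  → r_3 = 1.7205
beam 4: φ=270°, α=30°
  cosα=0.8660 sinα=0.5000 | (4,2) | tMaxX 0.9815 tMaxY 1.0200 | tΔX 1.1547 tΔY 2.0000
    t=0.9815 [x] (5,2)
    t=1.0200 [y] (5,3)
    t=2.1362 [x] (6,3)
    t=3.0200 [y] (6,4)
    t=3.2909 [x] (7,4) — stop
  → r_4 = 3.2909

ranges = [2.8983, 2.9800, 1.7205, 3.2909]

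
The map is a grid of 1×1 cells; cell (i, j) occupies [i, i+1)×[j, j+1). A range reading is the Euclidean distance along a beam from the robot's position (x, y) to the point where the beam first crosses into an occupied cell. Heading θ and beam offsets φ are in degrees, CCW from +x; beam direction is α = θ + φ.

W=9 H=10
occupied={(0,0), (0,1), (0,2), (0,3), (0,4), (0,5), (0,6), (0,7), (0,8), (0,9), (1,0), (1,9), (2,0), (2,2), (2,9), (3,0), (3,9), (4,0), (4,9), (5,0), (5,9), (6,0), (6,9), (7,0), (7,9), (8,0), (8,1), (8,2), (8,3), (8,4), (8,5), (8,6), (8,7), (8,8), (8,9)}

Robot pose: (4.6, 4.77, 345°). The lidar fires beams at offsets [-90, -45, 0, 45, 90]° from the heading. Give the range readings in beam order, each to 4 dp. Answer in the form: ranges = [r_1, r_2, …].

ranges = [3.9030, 4.3532, 3.5199, 3.9260, 4.3792]

beam 1: φ=-90°, α=255°
  direction (-0.2588, -0.9659); cell (4,4); t to first gridline: x 2.3182, y 0.7972 (then +3.8637 / +1.0353)
    (4,3) via y @ 0.7972
    (4,2) via y @ 1.8324
    (3,2) via x @ 2.3182
    (3,1) via y @ 2.8677
    (3,0) via y @ 3.9030  # hit
  → r_1 = 3.9030
beam 2: φ=-45°, α=300°
  direction (0.5000, -0.8660); cell (4,4); t to first gridline: x 0.8000, y 0.8891 (then +2.0000 / +1.1547)
    (5,4) via x @ 0.8000
    (5,3) via y @ 0.8891
    (5,2) via y @ 2.0438
    (6,2) via x @ 2.8000
    (6,1) via y @ 3.1985
    (6,0) via y @ 4.3532  # hit
  → r_2 = 4.3532
beam 3: φ=0°, α=345°
  direction (0.9659, -0.2588); cell (4,4); t to first gridline: x 0.4141, y 2.9751 (then +1.0353 / +3.8637)
    (5,4) via x @ 0.4141
    (6,4) via x @ 1.4494
    (7,4) via x @ 2.4847
    (7,3) via y @ 2.9751
    (8,3) via x @ 3.5199  # hit
  → r_3 = 3.5199
beam 4: φ=45°, α=30°
  direction (0.8660, 0.5000); cell (4,4); t to first gridline: x 0.4619, y 0.4600 (then +1.1547 / +2.0000)
    (4,5) via y @ 0.4600
    (5,5) via x @ 0.4619
    (6,5) via x @ 1.6166
    (6,6) via y @ 2.4600
    (7,6) via x @ 2.7713
    (8,6) via x @ 3.9260  # hit
  → r_4 = 3.9260
beam 5: φ=90°, α=75°
  direction (0.2588, 0.9659); cell (4,4); t to first gridline: x 1.5455, y 0.2381 (then +3.8637 / +1.0353)
    (4,5) via y @ 0.2381
    (4,6) via y @ 1.2734
    (5,6) via x @ 1.5455
    (5,7) via y @ 2.3087
    (5,8) via y @ 3.3439
    (5,9) via y @ 4.3792  # hit
  → r_5 = 4.3792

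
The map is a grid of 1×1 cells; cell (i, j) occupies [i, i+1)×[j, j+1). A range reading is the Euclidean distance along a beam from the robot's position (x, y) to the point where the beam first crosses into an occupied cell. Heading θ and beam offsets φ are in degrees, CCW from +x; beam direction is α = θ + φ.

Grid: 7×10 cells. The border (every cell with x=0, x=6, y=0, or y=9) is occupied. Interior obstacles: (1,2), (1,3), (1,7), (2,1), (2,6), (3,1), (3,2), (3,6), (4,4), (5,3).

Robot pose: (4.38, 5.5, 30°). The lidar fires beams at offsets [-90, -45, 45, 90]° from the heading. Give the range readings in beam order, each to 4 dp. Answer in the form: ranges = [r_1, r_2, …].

ranges = [0.5774, 1.6771, 3.6235, 0.7600]

beam 1: φ=-90°, α=300°
  d=(0.5000,-0.8660)  start (4,5)  tX=1.2400 tY=0.5774  stride 1/|dx|=2.0000 1/|dy|=1.1547
    cross y-line → (4,4), t=0.5774 (wall)
  → r_1 = 0.5774
beam 2: φ=-45°, α=345°
  d=(0.9659,-0.2588)  start (4,5)  tX=0.6419 tY=1.9319  stride 1/|dx|=1.0353 1/|dy|=3.8637
    cross x-line → (5,5), t=0.6419
    cross x-line → (6,5), t=1.6771 (wall)
  → r_2 = 1.6771
beam 3: φ=45°, α=75°
  d=(0.2588,0.9659)  start (4,5)  tX=2.3955 tY=0.5176  stride 1/|dx|=3.8637 1/|dy|=1.0353
    cross y-line → (4,6), t=0.5176
    cross y-line → (4,7), t=1.5529
    cross x-line → (5,7), t=2.3955
    cross y-line → (5,8), t=2.5882
    cross y-line → (5,9), t=3.6235 (wall)
  → r_3 = 3.6235
beam 4: φ=90°, α=120°
  d=(-0.5000,0.8660)  start (4,5)  tX=0.7600 tY=0.5774  stride 1/|dx|=2.0000 1/|dy|=1.1547
    cross y-line → (4,6), t=0.5774
    cross x-line → (3,6), t=0.7600 (wall)
  → r_4 = 0.7600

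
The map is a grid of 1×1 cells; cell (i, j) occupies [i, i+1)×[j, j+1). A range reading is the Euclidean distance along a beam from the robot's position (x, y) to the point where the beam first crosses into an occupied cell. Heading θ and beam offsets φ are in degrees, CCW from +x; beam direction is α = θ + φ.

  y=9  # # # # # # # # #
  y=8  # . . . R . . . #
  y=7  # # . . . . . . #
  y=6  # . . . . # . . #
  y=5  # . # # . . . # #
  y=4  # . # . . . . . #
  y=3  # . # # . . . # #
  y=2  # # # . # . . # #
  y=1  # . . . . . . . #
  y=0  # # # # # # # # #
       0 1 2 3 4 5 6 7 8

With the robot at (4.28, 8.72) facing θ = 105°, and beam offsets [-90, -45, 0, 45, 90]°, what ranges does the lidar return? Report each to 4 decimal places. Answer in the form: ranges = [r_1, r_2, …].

beam 1: φ=-90°, α=15°
  dir = (cos 15°, sin 15°) = (0.9659, 0.2588); from cell (4,8)
  next x-line at t=0.7454, next y-line at t=1.0818; Δt_x=1.0353, Δt_y=3.8637
    x: enter (5,8) at t=0.7454
    y: enter (5,9) at t=1.0818 ← occupied
  → r_1 = 1.0818
beam 2: φ=-45°, α=60°
  dir = (cos 60°, sin 60°) = (0.5000, 0.8660); from cell (4,8)
  next x-line at t=1.4400, next y-line at t=0.3233; Δt_x=2.0000, Δt_y=1.1547
    y: enter (4,9) at t=0.3233 ← occupied
  → r_2 = 0.3233
beam 3: φ=0°, α=105°
  dir = (cos 105°, sin 105°) = (-0.2588, 0.9659); from cell (4,8)
  next x-line at t=1.0818, next y-line at t=0.2899; Δt_x=3.8637, Δt_y=1.0353
    y: enter (4,9) at t=0.2899 ← occupied
  → r_3 = 0.2899
beam 4: φ=45°, α=150°
  dir = (cos 150°, sin 150°) = (-0.8660, 0.5000); from cell (4,8)
  next x-line at t=0.3233, next y-line at t=0.5600; Δt_x=1.1547, Δt_y=2.0000
    x: enter (3,8) at t=0.3233
    y: enter (3,9) at t=0.5600 ← occupied
  → r_4 = 0.5600
beam 5: φ=90°, α=195°
  dir = (cos 195°, sin 195°) = (-0.9659, -0.2588); from cell (4,8)
  next x-line at t=0.2899, next y-line at t=2.7819; Δt_x=1.0353, Δt_y=3.8637
    x: enter (3,8) at t=0.2899
    x: enter (2,8) at t=1.3252
    x: enter (1,8) at t=2.3604
    y: enter (1,7) at t=2.7819 ← occupied
  → r_5 = 2.7819

ranges = [1.0818, 0.3233, 0.2899, 0.5600, 2.7819]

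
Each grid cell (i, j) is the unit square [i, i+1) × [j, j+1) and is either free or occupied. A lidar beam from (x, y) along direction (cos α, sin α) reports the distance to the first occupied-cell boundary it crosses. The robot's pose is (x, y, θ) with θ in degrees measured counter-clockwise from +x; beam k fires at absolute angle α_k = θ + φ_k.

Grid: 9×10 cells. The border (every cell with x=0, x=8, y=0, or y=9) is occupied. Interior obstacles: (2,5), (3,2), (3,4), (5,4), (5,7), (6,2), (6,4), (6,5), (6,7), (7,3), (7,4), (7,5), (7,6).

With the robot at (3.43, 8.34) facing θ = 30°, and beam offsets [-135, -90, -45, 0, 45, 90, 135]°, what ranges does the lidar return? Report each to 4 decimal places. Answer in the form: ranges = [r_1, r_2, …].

ranges = [2.4225, 3.8567, 1.6254, 1.3200, 0.6833, 0.7621, 2.5157]

beam 1: φ=-135°, α=255°
  dir = (cos 255°, sin 255°) = (-0.2588, -0.9659); from cell (3,8)
  next x-line at t=1.6614, next y-line at t=0.3520; Δt_x=3.8637, Δt_y=1.0353
    y: enter (3,7) at t=0.3520
    y: enter (3,6) at t=1.3873
    x: enter (2,6) at t=1.6614
    y: enter (2,5) at t=2.4225 ← occupied
  → r_1 = 2.4225
beam 2: φ=-90°, α=300°
  dir = (cos 300°, sin 300°) = (0.5000, -0.8660); from cell (3,8)
  next x-line at t=1.1400, next y-line at t=0.3926; Δt_x=2.0000, Δt_y=1.1547
    y: enter (3,7) at t=0.3926
    x: enter (4,7) at t=1.1400
    y: enter (4,6) at t=1.5473
    y: enter (4,5) at t=2.7020
    x: enter (5,5) at t=3.1400
    y: enter (5,4) at t=3.8567 ← occupied
  → r_2 = 3.8567
beam 3: φ=-45°, α=345°
  dir = (cos 345°, sin 345°) = (0.9659, -0.2588); from cell (3,8)
  next x-line at t=0.5901, next y-line at t=1.3137; Δt_x=1.0353, Δt_y=3.8637
    x: enter (4,8) at t=0.5901
    y: enter (4,7) at t=1.3137
    x: enter (5,7) at t=1.6254 ← occupied
  → r_3 = 1.6254
beam 4: φ=0°, α=30°
  dir = (cos 30°, sin 30°) = (0.8660, 0.5000); from cell (3,8)
  next x-line at t=0.6582, next y-line at t=1.3200; Δt_x=1.1547, Δt_y=2.0000
    x: enter (4,8) at t=0.6582
    y: enter (4,9) at t=1.3200 ← occupied
  → r_4 = 1.3200
beam 5: φ=45°, α=75°
  dir = (cos 75°, sin 75°) = (0.2588, 0.9659); from cell (3,8)
  next x-line at t=2.2023, next y-line at t=0.6833; Δt_x=3.8637, Δt_y=1.0353
    y: enter (3,9) at t=0.6833 ← occupied
  → r_5 = 0.6833
beam 6: φ=90°, α=120°
  dir = (cos 120°, sin 120°) = (-0.5000, 0.8660); from cell (3,8)
  next x-line at t=0.8600, next y-line at t=0.7621; Δt_x=2.0000, Δt_y=1.1547
    y: enter (3,9) at t=0.7621 ← occupied
  → r_6 = 0.7621
beam 7: φ=135°, α=165°
  dir = (cos 165°, sin 165°) = (-0.9659, 0.2588); from cell (3,8)
  next x-line at t=0.4452, next y-line at t=2.5500; Δt_x=1.0353, Δt_y=3.8637
    x: enter (2,8) at t=0.4452
    x: enter (1,8) at t=1.4804
    x: enter (0,8) at t=2.5157 ← occupied
  → r_7 = 2.5157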